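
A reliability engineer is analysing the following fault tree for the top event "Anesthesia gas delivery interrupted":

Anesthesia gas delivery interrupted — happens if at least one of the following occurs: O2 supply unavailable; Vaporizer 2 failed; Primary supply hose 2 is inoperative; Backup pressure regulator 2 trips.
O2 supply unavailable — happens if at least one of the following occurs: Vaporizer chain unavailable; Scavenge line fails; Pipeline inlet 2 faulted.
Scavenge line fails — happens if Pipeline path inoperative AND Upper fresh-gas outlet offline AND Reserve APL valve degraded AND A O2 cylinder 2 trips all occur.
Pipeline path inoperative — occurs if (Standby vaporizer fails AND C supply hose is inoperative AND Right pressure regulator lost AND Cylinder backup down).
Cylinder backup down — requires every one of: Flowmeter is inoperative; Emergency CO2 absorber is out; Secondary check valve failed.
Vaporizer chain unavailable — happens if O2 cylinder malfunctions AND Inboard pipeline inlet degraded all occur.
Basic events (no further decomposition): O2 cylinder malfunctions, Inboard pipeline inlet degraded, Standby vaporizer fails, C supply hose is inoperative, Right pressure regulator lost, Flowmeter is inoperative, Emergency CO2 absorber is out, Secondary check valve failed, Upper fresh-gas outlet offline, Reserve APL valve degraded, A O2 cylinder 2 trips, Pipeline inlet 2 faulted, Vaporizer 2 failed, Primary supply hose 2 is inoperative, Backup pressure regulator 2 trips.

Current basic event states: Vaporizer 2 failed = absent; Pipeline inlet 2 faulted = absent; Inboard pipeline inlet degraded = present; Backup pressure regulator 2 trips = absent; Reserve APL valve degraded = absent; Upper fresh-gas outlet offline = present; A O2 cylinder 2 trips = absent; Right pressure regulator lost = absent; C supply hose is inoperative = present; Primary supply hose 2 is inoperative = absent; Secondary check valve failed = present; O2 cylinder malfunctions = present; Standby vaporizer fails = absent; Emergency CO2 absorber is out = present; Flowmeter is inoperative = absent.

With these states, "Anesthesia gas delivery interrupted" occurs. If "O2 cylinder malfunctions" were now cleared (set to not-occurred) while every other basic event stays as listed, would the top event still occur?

Counterfactual: set "O2 cylinder malfunctions" to not occurred.
Vaporizer chain unavailable [AND]: O2 cylinder malfunctions=not, Inboard pipeline inlet degraded=occurs → not all inputs occur → does not occur.
Cylinder backup down [AND]: Flowmeter is inoperative=not, Emergency CO2 absorber is out=occurs, Secondary check valve failed=occurs → not all inputs occur → does not occur.
Pipeline path inoperative [AND]: Standby vaporizer fails=not, C supply hose is inoperative=occurs, Right pressure regulator lost=not, Cylinder backup down=not → not all inputs occur → does not occur.
Scavenge line fails [AND]: Pipeline path inoperative=not, Upper fresh-gas outlet offline=occurs, Reserve APL valve degraded=not, A O2 cylinder 2 trips=not → not all inputs occur → does not occur.
O2 supply unavailable [OR]: Vaporizer chain unavailable=not, Scavenge line fails=not, Pipeline inlet 2 faulted=not → no input occurs → does not occur.
Anesthesia gas delivery interrupted [OR]: O2 supply unavailable=not, Vaporizer 2 failed=not, Primary supply hose 2 is inoperative=not, Backup pressure regulator 2 trips=not → no input occurs → does not occur.

No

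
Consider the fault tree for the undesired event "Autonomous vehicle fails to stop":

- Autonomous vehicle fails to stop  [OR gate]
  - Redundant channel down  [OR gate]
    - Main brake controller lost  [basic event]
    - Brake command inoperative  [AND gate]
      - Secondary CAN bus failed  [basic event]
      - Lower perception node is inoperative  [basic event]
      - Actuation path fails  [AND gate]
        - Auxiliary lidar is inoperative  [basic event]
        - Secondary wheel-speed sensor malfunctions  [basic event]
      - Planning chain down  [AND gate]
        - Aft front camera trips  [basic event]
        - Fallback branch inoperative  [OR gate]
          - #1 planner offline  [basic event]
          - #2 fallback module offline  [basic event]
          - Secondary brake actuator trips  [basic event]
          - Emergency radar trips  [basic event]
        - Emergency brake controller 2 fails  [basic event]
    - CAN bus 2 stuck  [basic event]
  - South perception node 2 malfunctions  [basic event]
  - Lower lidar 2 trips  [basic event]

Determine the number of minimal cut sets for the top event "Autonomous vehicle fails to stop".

8

Actuation path fails [AND]: one cut set from each child combined → 1 × 1 = 1 cut set(s).
Fallback branch inoperative [OR]: union of children's cut sets → 4 cut set(s).
Planning chain down [AND]: one cut set from each child combined → 1 × 4 × 1 = 4 cut set(s).
Brake command inoperative [AND]: one cut set from each child combined → 1 × 1 × 1 × 4 = 4 cut set(s).
Redundant channel down [OR]: union of children's cut sets → 6 cut set(s).
Autonomous vehicle fails to stop [OR]: union of children's cut sets → 8 cut set(s).
Minimal cut sets: {Main brake controller lost}; {#1 planner offline, Aft front camera trips, Auxiliary lidar is inoperative, Emergency brake controller 2 fails, Lower perception node is inoperative, Secondary CAN bus failed, Secondary wheel-speed sensor malfunctions}; {#2 fallback module offline, Aft front camera trips, Auxiliary lidar is inoperative, Emergency brake controller 2 fails, Lower perception node is inoperative, Secondary CAN bus failed, Secondary wheel-speed sensor malfunctions}; {Aft front camera trips, Auxiliary lidar is inoperative, Emergency brake controller 2 fails, Lower perception node is inoperative, Secondary CAN bus failed, Secondary brake actuator trips, Secondary wheel-speed sensor malfunctions}; {Aft front camera trips, Auxiliary lidar is inoperative, Emergency brake controller 2 fails, Emergency radar trips, Lower perception node is inoperative, Secondary CAN bus failed, Secondary wheel-speed sensor malfunctions}; {CAN bus 2 stuck}; {South perception node 2 malfunctions}; {Lower lidar 2 trips}.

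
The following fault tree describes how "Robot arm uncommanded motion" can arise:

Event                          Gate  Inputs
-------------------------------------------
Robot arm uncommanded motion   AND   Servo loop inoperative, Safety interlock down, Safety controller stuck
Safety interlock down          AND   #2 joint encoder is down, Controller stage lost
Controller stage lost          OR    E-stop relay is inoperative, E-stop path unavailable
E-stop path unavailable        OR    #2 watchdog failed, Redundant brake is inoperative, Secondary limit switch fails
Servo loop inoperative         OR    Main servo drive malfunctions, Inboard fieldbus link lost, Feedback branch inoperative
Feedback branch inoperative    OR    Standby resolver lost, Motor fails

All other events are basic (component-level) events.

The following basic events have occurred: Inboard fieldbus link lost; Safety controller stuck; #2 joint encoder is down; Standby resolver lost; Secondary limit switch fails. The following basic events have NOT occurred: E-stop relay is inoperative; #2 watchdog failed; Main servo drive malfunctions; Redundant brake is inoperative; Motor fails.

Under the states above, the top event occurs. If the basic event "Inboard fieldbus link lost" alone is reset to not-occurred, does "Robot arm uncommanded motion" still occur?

Yes

Counterfactual: set "Inboard fieldbus link lost" to not occurred.
Feedback branch inoperative [OR]: Standby resolver lost=occurs, Motor fails=not → at least one input occurs → occurs.
Servo loop inoperative [OR]: Main servo drive malfunctions=not, Inboard fieldbus link lost=not, Feedback branch inoperative=occurs → at least one input occurs → occurs.
E-stop path unavailable [OR]: #2 watchdog failed=not, Redundant brake is inoperative=not, Secondary limit switch fails=occurs → at least one input occurs → occurs.
Controller stage lost [OR]: E-stop relay is inoperative=not, E-stop path unavailable=occurs → at least one input occurs → occurs.
Safety interlock down [AND]: #2 joint encoder is down=occurs, Controller stage lost=occurs → all inputs occur → occurs.
Robot arm uncommanded motion [AND]: Servo loop inoperative=occurs, Safety interlock down=occurs, Safety controller stuck=occurs → all inputs occur → occurs.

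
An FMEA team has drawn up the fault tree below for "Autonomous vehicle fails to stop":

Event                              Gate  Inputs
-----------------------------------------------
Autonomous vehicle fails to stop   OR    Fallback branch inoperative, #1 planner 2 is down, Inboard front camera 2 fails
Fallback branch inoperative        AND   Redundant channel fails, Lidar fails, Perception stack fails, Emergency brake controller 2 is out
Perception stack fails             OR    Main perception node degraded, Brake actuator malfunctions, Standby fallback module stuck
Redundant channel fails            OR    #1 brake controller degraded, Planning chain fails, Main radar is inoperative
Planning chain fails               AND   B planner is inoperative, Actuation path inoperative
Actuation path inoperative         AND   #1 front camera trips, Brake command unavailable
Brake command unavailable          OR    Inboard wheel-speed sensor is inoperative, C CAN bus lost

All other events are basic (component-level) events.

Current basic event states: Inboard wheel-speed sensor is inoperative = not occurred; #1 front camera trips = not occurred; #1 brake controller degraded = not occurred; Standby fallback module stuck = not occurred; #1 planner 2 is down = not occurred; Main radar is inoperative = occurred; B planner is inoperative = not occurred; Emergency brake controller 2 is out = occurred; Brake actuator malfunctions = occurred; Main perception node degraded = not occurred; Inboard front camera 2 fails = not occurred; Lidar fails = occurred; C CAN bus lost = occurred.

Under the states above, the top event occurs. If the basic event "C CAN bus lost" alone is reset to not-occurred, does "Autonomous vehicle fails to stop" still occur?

Yes

Counterfactual: set "C CAN bus lost" to not occurred.
Brake command unavailable [OR]: Inboard wheel-speed sensor is inoperative=not, C CAN bus lost=not → no input occurs → does not occur.
Actuation path inoperative [AND]: #1 front camera trips=not, Brake command unavailable=not → not all inputs occur → does not occur.
Planning chain fails [AND]: B planner is inoperative=not, Actuation path inoperative=not → not all inputs occur → does not occur.
Redundant channel fails [OR]: #1 brake controller degraded=not, Planning chain fails=not, Main radar is inoperative=occurs → at least one input occurs → occurs.
Perception stack fails [OR]: Main perception node degraded=not, Brake actuator malfunctions=occurs, Standby fallback module stuck=not → at least one input occurs → occurs.
Fallback branch inoperative [AND]: Redundant channel fails=occurs, Lidar fails=occurs, Perception stack fails=occurs, Emergency brake controller 2 is out=occurs → all inputs occur → occurs.
Autonomous vehicle fails to stop [OR]: Fallback branch inoperative=occurs, #1 planner 2 is down=not, Inboard front camera 2 fails=not → at least one input occurs → occurs.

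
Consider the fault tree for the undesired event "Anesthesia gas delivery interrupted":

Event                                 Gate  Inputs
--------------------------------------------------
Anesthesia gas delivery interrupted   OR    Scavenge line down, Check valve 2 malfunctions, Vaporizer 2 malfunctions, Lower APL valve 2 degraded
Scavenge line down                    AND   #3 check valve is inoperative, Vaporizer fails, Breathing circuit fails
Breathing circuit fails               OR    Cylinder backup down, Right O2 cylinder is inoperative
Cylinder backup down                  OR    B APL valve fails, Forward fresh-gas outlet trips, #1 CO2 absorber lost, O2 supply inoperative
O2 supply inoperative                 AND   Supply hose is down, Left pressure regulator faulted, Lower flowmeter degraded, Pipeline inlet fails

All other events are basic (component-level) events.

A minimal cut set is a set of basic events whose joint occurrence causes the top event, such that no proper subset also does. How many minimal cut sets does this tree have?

O2 supply inoperative [AND]: one cut set from each child combined → 1 × 1 × 1 × 1 = 1 cut set(s).
Cylinder backup down [OR]: union of children's cut sets → 4 cut set(s).
Breathing circuit fails [OR]: union of children's cut sets → 5 cut set(s).
Scavenge line down [AND]: one cut set from each child combined → 1 × 1 × 5 = 5 cut set(s).
Anesthesia gas delivery interrupted [OR]: union of children's cut sets → 8 cut set(s).
Minimal cut sets: {#3 check valve is inoperative, B APL valve fails, Vaporizer fails}; {#3 check valve is inoperative, Forward fresh-gas outlet trips, Vaporizer fails}; {#1 CO2 absorber lost, #3 check valve is inoperative, Vaporizer fails}; {#3 check valve is inoperative, Left pressure regulator faulted, Lower flowmeter degraded, Pipeline inlet fails, Supply hose is down, Vaporizer fails}; {#3 check valve is inoperative, Right O2 cylinder is inoperative, Vaporizer fails}; {Check valve 2 malfunctions}; {Vaporizer 2 malfunctions}; {Lower APL valve 2 degraded}.

8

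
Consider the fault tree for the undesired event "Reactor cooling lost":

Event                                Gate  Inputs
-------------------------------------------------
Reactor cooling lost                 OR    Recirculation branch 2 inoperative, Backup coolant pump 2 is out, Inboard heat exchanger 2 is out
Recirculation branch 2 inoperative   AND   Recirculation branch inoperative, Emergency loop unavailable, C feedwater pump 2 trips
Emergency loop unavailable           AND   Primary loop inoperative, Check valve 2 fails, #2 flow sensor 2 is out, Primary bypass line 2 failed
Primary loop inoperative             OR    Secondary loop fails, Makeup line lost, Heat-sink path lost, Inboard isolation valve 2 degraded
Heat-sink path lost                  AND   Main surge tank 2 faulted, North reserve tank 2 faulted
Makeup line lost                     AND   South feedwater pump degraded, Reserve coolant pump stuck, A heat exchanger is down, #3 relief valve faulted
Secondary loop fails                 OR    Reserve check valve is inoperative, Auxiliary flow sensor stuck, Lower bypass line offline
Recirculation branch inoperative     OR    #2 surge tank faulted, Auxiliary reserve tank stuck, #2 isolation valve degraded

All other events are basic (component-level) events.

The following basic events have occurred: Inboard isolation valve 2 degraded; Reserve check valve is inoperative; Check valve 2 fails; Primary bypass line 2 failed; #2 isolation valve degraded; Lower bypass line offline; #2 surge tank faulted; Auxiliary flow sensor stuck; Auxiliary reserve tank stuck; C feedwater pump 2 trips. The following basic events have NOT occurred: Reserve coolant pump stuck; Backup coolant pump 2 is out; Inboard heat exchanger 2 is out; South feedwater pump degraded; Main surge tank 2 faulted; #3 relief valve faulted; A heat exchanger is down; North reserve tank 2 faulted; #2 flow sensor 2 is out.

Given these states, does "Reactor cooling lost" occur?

Recirculation branch inoperative [OR]: #2 surge tank faulted=occurs, Auxiliary reserve tank stuck=occurs, #2 isolation valve degraded=occurs → at least one input occurs → occurs.
Secondary loop fails [OR]: Reserve check valve is inoperative=occurs, Auxiliary flow sensor stuck=occurs, Lower bypass line offline=occurs → at least one input occurs → occurs.
Makeup line lost [AND]: South feedwater pump degraded=not, Reserve coolant pump stuck=not, A heat exchanger is down=not, #3 relief valve faulted=not → not all inputs occur → does not occur.
Heat-sink path lost [AND]: Main surge tank 2 faulted=not, North reserve tank 2 faulted=not → not all inputs occur → does not occur.
Primary loop inoperative [OR]: Secondary loop fails=occurs, Makeup line lost=not, Heat-sink path lost=not, Inboard isolation valve 2 degraded=occurs → at least one input occurs → occurs.
Emergency loop unavailable [AND]: Primary loop inoperative=occurs, Check valve 2 fails=occurs, #2 flow sensor 2 is out=not, Primary bypass line 2 failed=occurs → not all inputs occur → does not occur.
Recirculation branch 2 inoperative [AND]: Recirculation branch inoperative=occurs, Emergency loop unavailable=not, C feedwater pump 2 trips=occurs → not all inputs occur → does not occur.
Reactor cooling lost [OR]: Recirculation branch 2 inoperative=not, Backup coolant pump 2 is out=not, Inboard heat exchanger 2 is out=not → no input occurs → does not occur.

No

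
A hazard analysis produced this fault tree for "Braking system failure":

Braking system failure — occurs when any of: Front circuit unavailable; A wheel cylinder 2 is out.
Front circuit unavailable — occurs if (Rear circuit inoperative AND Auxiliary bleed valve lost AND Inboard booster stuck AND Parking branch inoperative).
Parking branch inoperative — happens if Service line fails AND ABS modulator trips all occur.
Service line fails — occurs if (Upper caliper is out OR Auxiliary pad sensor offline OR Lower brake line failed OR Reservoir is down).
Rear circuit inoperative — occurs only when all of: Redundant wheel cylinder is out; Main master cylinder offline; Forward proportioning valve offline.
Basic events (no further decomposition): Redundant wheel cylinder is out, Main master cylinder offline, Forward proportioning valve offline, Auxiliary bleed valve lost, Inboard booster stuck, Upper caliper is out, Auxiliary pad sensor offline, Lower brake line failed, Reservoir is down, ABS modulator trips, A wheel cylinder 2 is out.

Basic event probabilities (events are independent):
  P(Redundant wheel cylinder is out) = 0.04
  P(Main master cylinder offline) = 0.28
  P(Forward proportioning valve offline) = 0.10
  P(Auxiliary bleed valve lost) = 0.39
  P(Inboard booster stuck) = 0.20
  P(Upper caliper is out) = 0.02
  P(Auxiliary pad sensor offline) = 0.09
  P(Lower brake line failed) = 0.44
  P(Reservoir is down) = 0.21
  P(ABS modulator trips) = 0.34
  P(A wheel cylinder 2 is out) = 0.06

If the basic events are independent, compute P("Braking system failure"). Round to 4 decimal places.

0.0600

P(Rear circuit inoperative) [AND] = 0.04 × 0.28 × 0.10 = 0.001120
P(Service line fails) [OR] = 1 − (1−0.02) × (1−0.09) × (1−0.44) × (1−0.21) = 0.605468
P(Parking branch inoperative) [AND] = 0.605468 × 0.34 = 0.205859
P(Front circuit unavailable) [AND] = 0.001120 × 0.39 × 0.20 × 0.205859 = 0.000018
P(Braking system failure) [OR] = 1 − (1−0.000018) × (1−0.06) = 0.060017
Rounded to 4 decimal places: P(Braking system failure) ≈ 0.0600.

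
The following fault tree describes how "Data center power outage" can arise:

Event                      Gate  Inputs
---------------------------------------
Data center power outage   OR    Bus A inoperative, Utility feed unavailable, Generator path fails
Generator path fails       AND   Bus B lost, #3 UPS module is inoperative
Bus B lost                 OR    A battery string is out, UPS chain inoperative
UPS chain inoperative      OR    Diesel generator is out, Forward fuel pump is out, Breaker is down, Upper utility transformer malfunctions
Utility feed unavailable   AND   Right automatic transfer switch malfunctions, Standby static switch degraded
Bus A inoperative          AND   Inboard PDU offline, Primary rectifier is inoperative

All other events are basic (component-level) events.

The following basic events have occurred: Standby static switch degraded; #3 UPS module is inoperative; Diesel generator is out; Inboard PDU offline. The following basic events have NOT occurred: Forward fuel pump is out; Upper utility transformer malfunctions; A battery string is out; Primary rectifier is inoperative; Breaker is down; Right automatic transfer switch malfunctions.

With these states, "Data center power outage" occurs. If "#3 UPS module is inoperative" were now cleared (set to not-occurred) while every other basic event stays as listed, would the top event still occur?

No

Counterfactual: set "#3 UPS module is inoperative" to not occurred.
Bus A inoperative [AND]: Inboard PDU offline=occurs, Primary rectifier is inoperative=not → not all inputs occur → does not occur.
Utility feed unavailable [AND]: Right automatic transfer switch malfunctions=not, Standby static switch degraded=occurs → not all inputs occur → does not occur.
UPS chain inoperative [OR]: Diesel generator is out=occurs, Forward fuel pump is out=not, Breaker is down=not, Upper utility transformer malfunctions=not → at least one input occurs → occurs.
Bus B lost [OR]: A battery string is out=not, UPS chain inoperative=occurs → at least one input occurs → occurs.
Generator path fails [AND]: Bus B lost=occurs, #3 UPS module is inoperative=not → not all inputs occur → does not occur.
Data center power outage [OR]: Bus A inoperative=not, Utility feed unavailable=not, Generator path fails=not → no input occurs → does not occur.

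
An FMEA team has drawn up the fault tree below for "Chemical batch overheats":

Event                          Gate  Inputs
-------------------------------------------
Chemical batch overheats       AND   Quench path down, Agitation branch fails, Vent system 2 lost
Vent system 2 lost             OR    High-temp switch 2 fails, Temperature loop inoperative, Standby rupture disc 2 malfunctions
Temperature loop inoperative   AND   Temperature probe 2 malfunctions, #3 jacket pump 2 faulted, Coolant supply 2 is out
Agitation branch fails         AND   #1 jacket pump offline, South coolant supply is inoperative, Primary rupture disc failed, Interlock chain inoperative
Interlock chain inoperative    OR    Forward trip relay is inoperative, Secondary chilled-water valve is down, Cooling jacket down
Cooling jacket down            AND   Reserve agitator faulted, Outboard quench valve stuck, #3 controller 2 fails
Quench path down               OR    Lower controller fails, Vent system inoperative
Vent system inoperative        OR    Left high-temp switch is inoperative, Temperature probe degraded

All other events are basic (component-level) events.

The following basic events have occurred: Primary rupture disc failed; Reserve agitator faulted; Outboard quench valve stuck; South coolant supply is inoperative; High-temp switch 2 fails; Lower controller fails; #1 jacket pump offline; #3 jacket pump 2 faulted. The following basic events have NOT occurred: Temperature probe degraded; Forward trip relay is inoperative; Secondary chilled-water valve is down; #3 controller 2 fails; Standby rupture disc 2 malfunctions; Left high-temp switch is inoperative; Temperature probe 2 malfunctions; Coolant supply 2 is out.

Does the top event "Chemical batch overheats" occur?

No

Vent system inoperative [OR]: Left high-temp switch is inoperative=not, Temperature probe degraded=not → no input occurs → does not occur.
Quench path down [OR]: Lower controller fails=occurs, Vent system inoperative=not → at least one input occurs → occurs.
Cooling jacket down [AND]: Reserve agitator faulted=occurs, Outboard quench valve stuck=occurs, #3 controller 2 fails=not → not all inputs occur → does not occur.
Interlock chain inoperative [OR]: Forward trip relay is inoperative=not, Secondary chilled-water valve is down=not, Cooling jacket down=not → no input occurs → does not occur.
Agitation branch fails [AND]: #1 jacket pump offline=occurs, South coolant supply is inoperative=occurs, Primary rupture disc failed=occurs, Interlock chain inoperative=not → not all inputs occur → does not occur.
Temperature loop inoperative [AND]: Temperature probe 2 malfunctions=not, #3 jacket pump 2 faulted=occurs, Coolant supply 2 is out=not → not all inputs occur → does not occur.
Vent system 2 lost [OR]: High-temp switch 2 fails=occurs, Temperature loop inoperative=not, Standby rupture disc 2 malfunctions=not → at least one input occurs → occurs.
Chemical batch overheats [AND]: Quench path down=occurs, Agitation branch fails=not, Vent system 2 lost=occurs → not all inputs occur → does not occur.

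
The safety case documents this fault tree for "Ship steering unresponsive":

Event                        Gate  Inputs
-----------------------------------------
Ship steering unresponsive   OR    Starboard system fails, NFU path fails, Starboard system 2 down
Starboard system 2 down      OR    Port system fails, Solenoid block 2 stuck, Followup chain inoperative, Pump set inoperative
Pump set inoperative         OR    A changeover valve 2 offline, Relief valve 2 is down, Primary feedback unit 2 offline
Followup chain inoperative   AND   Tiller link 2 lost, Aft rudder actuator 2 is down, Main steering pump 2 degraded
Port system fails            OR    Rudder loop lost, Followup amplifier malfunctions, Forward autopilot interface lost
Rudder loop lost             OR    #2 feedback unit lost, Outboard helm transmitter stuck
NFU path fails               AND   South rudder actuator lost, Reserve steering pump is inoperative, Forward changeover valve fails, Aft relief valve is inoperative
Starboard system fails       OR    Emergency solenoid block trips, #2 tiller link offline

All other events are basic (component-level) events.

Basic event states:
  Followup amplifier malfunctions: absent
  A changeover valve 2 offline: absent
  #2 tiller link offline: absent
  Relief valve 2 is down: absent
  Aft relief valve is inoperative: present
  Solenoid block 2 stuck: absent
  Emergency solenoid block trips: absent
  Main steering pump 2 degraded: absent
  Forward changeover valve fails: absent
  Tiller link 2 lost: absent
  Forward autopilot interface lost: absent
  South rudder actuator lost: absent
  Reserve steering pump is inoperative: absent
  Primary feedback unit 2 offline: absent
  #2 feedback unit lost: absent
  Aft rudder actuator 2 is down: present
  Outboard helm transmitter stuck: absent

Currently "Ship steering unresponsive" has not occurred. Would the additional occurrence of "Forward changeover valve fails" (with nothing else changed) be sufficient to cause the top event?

No

Counterfactual: set "Forward changeover valve fails" to occurred.
Starboard system fails [OR]: Emergency solenoid block trips=not, #2 tiller link offline=not → no input occurs → does not occur.
NFU path fails [AND]: South rudder actuator lost=not, Reserve steering pump is inoperative=not, Forward changeover valve fails=occurs, Aft relief valve is inoperative=occurs → not all inputs occur → does not occur.
Rudder loop lost [OR]: #2 feedback unit lost=not, Outboard helm transmitter stuck=not → no input occurs → does not occur.
Port system fails [OR]: Rudder loop lost=not, Followup amplifier malfunctions=not, Forward autopilot interface lost=not → no input occurs → does not occur.
Followup chain inoperative [AND]: Tiller link 2 lost=not, Aft rudder actuator 2 is down=occurs, Main steering pump 2 degraded=not → not all inputs occur → does not occur.
Pump set inoperative [OR]: A changeover valve 2 offline=not, Relief valve 2 is down=not, Primary feedback unit 2 offline=not → no input occurs → does not occur.
Starboard system 2 down [OR]: Port system fails=not, Solenoid block 2 stuck=not, Followup chain inoperative=not, Pump set inoperative=not → no input occurs → does not occur.
Ship steering unresponsive [OR]: Starboard system fails=not, NFU path fails=not, Starboard system 2 down=not → no input occurs → does not occur.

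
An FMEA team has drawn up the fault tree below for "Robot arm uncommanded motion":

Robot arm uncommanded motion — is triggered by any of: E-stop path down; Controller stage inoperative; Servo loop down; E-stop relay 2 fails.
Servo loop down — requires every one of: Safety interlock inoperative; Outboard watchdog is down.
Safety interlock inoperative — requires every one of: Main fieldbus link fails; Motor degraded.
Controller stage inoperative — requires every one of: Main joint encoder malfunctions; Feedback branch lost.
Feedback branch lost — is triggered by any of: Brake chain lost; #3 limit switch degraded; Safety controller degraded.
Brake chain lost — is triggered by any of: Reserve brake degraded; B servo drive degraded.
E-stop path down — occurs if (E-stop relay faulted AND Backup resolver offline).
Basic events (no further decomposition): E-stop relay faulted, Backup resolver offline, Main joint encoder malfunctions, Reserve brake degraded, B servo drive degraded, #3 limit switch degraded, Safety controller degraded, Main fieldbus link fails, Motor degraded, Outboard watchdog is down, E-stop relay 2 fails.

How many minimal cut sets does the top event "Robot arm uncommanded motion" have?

7

E-stop path down [AND]: one cut set from each child combined → 1 × 1 = 1 cut set(s).
Brake chain lost [OR]: union of children's cut sets → 2 cut set(s).
Feedback branch lost [OR]: union of children's cut sets → 4 cut set(s).
Controller stage inoperative [AND]: one cut set from each child combined → 1 × 4 = 4 cut set(s).
Safety interlock inoperative [AND]: one cut set from each child combined → 1 × 1 = 1 cut set(s).
Servo loop down [AND]: one cut set from each child combined → 1 × 1 = 1 cut set(s).
Robot arm uncommanded motion [OR]: union of children's cut sets → 7 cut set(s).
Minimal cut sets: {Backup resolver offline, E-stop relay faulted}; {Main joint encoder malfunctions, Reserve brake degraded}; {B servo drive degraded, Main joint encoder malfunctions}; {#3 limit switch degraded, Main joint encoder malfunctions}; {Main joint encoder malfunctions, Safety controller degraded}; {Main fieldbus link fails, Motor degraded, Outboard watchdog is down}; {E-stop relay 2 fails}.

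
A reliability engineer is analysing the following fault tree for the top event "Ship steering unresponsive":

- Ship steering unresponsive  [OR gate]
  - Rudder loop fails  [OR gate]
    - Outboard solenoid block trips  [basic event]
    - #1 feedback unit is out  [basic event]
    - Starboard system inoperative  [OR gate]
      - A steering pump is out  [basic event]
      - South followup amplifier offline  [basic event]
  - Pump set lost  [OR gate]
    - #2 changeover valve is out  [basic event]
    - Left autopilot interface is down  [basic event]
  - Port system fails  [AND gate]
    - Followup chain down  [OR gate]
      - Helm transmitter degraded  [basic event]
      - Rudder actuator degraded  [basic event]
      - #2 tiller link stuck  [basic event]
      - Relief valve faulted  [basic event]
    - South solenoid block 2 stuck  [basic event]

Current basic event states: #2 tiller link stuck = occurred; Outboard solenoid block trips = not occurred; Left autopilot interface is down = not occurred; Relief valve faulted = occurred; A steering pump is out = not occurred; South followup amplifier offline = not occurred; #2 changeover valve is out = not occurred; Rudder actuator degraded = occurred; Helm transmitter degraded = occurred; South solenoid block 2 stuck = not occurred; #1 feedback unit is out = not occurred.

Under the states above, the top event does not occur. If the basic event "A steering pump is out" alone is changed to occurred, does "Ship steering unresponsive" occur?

Counterfactual: set "A steering pump is out" to occurred.
Starboard system inoperative [OR]: A steering pump is out=occurs, South followup amplifier offline=not → at least one input occurs → occurs.
Rudder loop fails [OR]: Outboard solenoid block trips=not, #1 feedback unit is out=not, Starboard system inoperative=occurs → at least one input occurs → occurs.
Pump set lost [OR]: #2 changeover valve is out=not, Left autopilot interface is down=not → no input occurs → does not occur.
Followup chain down [OR]: Helm transmitter degraded=occurs, Rudder actuator degraded=occurs, #2 tiller link stuck=occurs, Relief valve faulted=occurs → at least one input occurs → occurs.
Port system fails [AND]: Followup chain down=occurs, South solenoid block 2 stuck=not → not all inputs occur → does not occur.
Ship steering unresponsive [OR]: Rudder loop fails=occurs, Pump set lost=not, Port system fails=not → at least one input occurs → occurs.

Yes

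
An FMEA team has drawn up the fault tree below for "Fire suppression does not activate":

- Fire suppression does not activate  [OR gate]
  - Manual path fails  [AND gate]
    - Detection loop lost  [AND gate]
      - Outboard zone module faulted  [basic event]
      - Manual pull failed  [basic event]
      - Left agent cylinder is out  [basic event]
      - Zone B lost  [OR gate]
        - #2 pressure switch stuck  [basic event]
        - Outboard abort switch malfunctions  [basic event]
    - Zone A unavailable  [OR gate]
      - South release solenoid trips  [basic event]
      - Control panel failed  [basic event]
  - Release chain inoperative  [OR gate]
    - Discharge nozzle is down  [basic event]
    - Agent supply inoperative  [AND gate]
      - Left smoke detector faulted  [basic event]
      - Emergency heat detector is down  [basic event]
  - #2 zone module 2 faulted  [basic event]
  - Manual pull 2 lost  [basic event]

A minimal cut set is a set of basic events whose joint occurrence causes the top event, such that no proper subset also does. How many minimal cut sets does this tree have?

8

Zone B lost [OR]: union of children's cut sets → 2 cut set(s).
Detection loop lost [AND]: one cut set from each child combined → 1 × 1 × 1 × 2 = 2 cut set(s).
Zone A unavailable [OR]: union of children's cut sets → 2 cut set(s).
Manual path fails [AND]: one cut set from each child combined → 2 × 2 = 4 cut set(s).
Agent supply inoperative [AND]: one cut set from each child combined → 1 × 1 = 1 cut set(s).
Release chain inoperative [OR]: union of children's cut sets → 2 cut set(s).
Fire suppression does not activate [OR]: union of children's cut sets → 8 cut set(s).
Minimal cut sets: {#2 pressure switch stuck, Left agent cylinder is out, Manual pull failed, Outboard zone module faulted, South release solenoid trips}; {#2 pressure switch stuck, Control panel failed, Left agent cylinder is out, Manual pull failed, Outboard zone module faulted}; {Left agent cylinder is out, Manual pull failed, Outboard abort switch malfunctions, Outboard zone module faulted, South release solenoid trips}; {Control panel failed, Left agent cylinder is out, Manual pull failed, Outboard abort switch malfunctions, Outboard zone module faulted}; {Discharge nozzle is down}; {Emergency heat detector is down, Left smoke detector faulted}; {#2 zone module 2 faulted}; {Manual pull 2 lost}.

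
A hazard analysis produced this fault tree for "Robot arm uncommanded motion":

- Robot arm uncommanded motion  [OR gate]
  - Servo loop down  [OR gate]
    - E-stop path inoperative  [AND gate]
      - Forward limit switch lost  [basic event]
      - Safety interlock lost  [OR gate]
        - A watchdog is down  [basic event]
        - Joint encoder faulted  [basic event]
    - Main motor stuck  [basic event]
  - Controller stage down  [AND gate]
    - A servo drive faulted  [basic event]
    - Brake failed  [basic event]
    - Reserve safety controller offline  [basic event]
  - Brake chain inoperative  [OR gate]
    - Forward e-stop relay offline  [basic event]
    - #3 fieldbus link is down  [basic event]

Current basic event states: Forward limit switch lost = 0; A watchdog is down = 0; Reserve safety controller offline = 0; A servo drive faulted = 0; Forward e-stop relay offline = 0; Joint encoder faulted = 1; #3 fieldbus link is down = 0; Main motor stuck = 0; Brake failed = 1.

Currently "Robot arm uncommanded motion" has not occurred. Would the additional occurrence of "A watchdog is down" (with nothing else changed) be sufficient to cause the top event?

Counterfactual: set "A watchdog is down" to occurred.
Safety interlock lost [OR]: A watchdog is down=occurs, Joint encoder faulted=occurs → at least one input occurs → occurs.
E-stop path inoperative [AND]: Forward limit switch lost=not, Safety interlock lost=occurs → not all inputs occur → does not occur.
Servo loop down [OR]: E-stop path inoperative=not, Main motor stuck=not → no input occurs → does not occur.
Controller stage down [AND]: A servo drive faulted=not, Brake failed=occurs, Reserve safety controller offline=not → not all inputs occur → does not occur.
Brake chain inoperative [OR]: Forward e-stop relay offline=not, #3 fieldbus link is down=not → no input occurs → does not occur.
Robot arm uncommanded motion [OR]: Servo loop down=not, Controller stage down=not, Brake chain inoperative=not → no input occurs → does not occur.

No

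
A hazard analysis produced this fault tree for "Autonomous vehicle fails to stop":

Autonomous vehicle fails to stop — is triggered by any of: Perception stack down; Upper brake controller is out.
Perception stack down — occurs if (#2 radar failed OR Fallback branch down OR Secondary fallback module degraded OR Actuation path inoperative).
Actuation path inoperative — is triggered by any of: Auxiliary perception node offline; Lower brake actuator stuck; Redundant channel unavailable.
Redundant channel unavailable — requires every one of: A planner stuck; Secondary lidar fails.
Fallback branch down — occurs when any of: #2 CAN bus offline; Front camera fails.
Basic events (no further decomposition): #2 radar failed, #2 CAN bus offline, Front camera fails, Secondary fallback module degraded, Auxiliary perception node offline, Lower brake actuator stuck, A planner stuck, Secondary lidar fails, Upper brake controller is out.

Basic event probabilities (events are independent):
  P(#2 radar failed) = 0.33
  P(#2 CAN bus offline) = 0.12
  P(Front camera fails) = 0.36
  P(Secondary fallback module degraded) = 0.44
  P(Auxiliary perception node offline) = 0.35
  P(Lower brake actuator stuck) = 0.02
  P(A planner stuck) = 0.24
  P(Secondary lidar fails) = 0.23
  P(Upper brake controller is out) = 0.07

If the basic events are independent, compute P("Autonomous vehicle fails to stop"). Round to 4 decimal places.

P(Fallback branch down) [OR] = 1 − (1−0.12) × (1−0.36) = 0.436800
P(Redundant channel unavailable) [AND] = 0.24 × 0.23 = 0.055200
P(Actuation path inoperative) [OR] = 1 − (1−0.35) × (1−0.02) × (1−0.055200) = 0.398162
P(Perception stack down) [OR] = 1 − (1−0.33) × (1−0.436800) × (1−0.44) × (1−0.398162) = 0.872824
P(Autonomous vehicle fails to stop) [OR] = 1 − (1−0.872824) × (1−0.07) = 0.881726
Rounded to 4 decimal places: P(Autonomous vehicle fails to stop) ≈ 0.8817.

0.8817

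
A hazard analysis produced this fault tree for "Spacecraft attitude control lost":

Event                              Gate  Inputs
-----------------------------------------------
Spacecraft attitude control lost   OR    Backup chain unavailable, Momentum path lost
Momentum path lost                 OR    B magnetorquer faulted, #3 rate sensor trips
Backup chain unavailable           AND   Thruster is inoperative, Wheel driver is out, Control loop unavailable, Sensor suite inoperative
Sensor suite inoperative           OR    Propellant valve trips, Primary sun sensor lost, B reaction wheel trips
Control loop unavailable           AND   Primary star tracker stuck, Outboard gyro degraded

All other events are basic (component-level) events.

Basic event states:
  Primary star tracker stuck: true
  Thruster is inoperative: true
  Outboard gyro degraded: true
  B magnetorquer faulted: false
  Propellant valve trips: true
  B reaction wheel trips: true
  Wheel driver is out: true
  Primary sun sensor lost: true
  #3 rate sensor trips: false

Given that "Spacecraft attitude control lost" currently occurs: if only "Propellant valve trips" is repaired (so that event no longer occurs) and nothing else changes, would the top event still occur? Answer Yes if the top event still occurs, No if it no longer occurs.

Yes

Counterfactual: set "Propellant valve trips" to not occurred.
Control loop unavailable [AND]: Primary star tracker stuck=occurs, Outboard gyro degraded=occurs → all inputs occur → occurs.
Sensor suite inoperative [OR]: Propellant valve trips=not, Primary sun sensor lost=occurs, B reaction wheel trips=occurs → at least one input occurs → occurs.
Backup chain unavailable [AND]: Thruster is inoperative=occurs, Wheel driver is out=occurs, Control loop unavailable=occurs, Sensor suite inoperative=occurs → all inputs occur → occurs.
Momentum path lost [OR]: B magnetorquer faulted=not, #3 rate sensor trips=not → no input occurs → does not occur.
Spacecraft attitude control lost [OR]: Backup chain unavailable=occurs, Momentum path lost=not → at least one input occurs → occurs.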